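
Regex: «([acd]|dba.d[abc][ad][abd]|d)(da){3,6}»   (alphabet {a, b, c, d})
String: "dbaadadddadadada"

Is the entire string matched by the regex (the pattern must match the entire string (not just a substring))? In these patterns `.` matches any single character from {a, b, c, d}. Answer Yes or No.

Yes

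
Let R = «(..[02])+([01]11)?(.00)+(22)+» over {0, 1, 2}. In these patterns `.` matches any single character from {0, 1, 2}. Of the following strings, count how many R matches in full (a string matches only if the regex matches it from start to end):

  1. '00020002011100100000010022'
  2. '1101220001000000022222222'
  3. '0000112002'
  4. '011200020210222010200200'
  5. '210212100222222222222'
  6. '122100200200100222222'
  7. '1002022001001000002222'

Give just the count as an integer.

1 → no match
2 → no match
3 → no match — must end with '22'
4 → no match — must end with '22'
5 → match
6 → match
7 → match
Total matched: 3

3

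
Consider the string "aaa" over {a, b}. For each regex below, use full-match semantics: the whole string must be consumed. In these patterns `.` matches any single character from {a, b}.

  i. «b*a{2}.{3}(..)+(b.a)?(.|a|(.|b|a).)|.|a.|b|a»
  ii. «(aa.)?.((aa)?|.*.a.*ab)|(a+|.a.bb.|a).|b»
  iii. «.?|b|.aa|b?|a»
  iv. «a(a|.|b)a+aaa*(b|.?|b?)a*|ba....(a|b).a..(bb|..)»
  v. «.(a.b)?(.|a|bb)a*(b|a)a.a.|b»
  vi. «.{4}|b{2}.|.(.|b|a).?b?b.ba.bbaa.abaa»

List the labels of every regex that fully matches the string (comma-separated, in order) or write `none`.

i → no match
ii → match
iii → match
iv → no match
v → no match
vi → no match

ii, iii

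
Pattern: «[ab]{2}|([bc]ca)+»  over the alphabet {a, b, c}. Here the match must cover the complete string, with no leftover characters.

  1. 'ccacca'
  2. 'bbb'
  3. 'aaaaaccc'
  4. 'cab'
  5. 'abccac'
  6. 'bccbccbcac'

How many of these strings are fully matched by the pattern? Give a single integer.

1 → match
2 → no match
3 → no match
4 → no match
5 → no match
6 → no match
Total matched: 1

1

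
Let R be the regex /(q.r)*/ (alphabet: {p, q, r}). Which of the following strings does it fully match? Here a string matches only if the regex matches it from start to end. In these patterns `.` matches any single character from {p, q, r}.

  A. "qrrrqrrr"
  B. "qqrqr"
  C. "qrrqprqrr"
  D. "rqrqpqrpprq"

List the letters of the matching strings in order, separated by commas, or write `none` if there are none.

C

A → no match
B → no match
C → match
D → no match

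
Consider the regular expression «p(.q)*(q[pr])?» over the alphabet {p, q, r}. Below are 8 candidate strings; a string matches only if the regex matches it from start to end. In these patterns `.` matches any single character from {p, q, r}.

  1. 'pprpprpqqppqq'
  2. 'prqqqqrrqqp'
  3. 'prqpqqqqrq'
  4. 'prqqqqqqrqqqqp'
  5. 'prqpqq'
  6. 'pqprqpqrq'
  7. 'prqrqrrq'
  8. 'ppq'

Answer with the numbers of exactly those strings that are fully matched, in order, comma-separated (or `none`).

8

1 → no match
2. 'prqqqqrrqqp' → no match
3. 'prqpqqqqrq' → no match
4 → no match
5. 'prqpqq' → no match
6. 'pqprqpqrq' → no match
7. 'prqrqrrq' → no match
8. 'ppq' → match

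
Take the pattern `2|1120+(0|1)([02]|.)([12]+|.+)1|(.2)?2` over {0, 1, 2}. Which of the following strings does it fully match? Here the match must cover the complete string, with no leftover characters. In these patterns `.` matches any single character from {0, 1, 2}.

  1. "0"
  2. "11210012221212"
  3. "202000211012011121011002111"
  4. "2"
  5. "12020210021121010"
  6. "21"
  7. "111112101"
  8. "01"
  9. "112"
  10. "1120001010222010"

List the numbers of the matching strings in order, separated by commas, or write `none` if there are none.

1 → no match
2 → no match
3 → no match
4 → match
5 → no match
6 → no match
7 → no match
8 → no match
9 → no match
10 → no match

4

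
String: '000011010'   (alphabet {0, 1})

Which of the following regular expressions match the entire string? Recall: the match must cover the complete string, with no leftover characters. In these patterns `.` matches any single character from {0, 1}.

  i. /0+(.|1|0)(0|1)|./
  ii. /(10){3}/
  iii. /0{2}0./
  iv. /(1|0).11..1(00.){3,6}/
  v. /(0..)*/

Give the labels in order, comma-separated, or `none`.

v

i → no match
ii → no match — must start with '10'
iii → no match
iv → no match
v → match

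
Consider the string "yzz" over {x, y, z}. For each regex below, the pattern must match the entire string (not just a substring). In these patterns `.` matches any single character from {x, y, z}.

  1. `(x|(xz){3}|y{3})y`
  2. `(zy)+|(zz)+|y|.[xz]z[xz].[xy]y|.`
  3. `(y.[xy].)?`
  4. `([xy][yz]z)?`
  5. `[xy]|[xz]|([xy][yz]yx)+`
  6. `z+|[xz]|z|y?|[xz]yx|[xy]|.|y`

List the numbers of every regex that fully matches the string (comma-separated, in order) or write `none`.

4

1 → no match — must end with "y"
2 → no match
3 → no match
4 → match
5 → no match
6 → no match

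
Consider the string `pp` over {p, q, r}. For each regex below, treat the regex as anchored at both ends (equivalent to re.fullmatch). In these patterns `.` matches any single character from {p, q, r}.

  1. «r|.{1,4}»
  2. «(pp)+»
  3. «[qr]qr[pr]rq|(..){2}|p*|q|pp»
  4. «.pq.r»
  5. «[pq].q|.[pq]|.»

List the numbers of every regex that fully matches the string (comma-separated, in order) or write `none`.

1 → match
2 → match
3 → match
4 → no match — must end with `r`
5 → match

1, 2, 3, 5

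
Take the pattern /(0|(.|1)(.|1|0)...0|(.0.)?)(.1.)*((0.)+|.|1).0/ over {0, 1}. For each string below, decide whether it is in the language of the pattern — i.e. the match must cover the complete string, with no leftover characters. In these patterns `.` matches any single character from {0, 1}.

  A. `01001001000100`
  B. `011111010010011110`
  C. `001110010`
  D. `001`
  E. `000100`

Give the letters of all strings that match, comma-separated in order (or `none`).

A → match
B → match
C → match
D → no match — must end with `0`
E → match

A, B, C, E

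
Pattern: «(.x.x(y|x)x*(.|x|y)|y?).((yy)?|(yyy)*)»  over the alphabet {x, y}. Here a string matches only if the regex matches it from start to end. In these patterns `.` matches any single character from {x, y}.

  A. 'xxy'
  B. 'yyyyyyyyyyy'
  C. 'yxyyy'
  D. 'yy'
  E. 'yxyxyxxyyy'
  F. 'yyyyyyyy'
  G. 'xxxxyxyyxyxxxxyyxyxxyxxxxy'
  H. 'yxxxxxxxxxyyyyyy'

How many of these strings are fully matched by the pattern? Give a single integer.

A → no match
B → match
C → match
D → match
E → match
F → match
G → no match
H → match
Total matched: 6

6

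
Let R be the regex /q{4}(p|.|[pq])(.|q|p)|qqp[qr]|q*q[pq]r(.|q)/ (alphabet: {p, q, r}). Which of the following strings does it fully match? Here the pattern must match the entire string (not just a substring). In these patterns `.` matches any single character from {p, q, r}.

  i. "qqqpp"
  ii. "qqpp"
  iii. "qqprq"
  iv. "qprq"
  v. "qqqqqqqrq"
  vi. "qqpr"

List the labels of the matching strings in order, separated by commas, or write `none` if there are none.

iii, iv, v, vi

i → no match
ii → no match
iii → match
iv → match
v → match
vi → match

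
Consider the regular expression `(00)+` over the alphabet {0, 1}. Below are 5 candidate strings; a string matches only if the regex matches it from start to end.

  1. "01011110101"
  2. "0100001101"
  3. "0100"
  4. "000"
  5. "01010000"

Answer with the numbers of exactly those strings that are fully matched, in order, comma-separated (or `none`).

1 → no match — must start with "00"
2 → no match — must start with "00"
3 → no match — must start with "00"
4 → no match
5 → no match — must start with "00"

none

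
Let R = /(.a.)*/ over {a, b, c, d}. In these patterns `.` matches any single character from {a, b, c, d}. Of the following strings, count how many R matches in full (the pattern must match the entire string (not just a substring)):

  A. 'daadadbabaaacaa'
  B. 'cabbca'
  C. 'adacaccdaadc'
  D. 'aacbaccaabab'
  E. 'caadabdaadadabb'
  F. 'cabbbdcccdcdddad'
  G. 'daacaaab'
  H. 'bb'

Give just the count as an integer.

A → match
B. 'cabbca' → no match
C. 'adacaccdaadc' → no match
D. 'aacbaccaabab' → match
E → no match
F → no match
G. 'daacaaab' → no match
H. 'bb' → no match
Total matched: 2

2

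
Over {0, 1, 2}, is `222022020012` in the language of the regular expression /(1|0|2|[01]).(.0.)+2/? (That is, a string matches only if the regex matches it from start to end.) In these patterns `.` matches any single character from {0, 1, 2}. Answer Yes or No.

Yes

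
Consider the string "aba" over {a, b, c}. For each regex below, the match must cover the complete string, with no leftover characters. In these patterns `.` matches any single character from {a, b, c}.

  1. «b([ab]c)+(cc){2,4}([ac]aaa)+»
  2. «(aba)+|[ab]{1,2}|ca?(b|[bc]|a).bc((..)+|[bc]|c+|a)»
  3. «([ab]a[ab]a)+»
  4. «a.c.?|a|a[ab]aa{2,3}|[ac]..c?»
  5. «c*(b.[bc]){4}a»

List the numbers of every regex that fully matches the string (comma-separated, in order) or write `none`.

1 → no match — must start with "b"
2 → match
3 → no match
4 → match
5 → no match

2, 4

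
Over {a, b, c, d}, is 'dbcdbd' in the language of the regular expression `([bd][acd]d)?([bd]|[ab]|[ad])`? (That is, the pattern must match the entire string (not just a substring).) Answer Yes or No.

No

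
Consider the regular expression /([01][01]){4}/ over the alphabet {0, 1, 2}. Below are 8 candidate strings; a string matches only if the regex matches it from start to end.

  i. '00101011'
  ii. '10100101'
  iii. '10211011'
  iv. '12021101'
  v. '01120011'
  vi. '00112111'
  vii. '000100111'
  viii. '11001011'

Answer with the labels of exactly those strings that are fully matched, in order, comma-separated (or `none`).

i → match
ii → match
iii → no match
iv → no match
v → no match
vi → no match
vii → no match
viii → match

i, ii, viii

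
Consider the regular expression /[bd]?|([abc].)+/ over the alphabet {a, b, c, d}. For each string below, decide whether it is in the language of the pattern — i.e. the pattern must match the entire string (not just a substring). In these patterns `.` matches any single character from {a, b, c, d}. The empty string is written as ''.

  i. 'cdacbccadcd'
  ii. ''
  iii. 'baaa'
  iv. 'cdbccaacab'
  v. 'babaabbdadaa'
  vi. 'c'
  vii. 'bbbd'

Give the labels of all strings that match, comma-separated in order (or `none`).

i → no match
ii → match
iii → match
iv → match
v → match
vi → no match
vii → match

ii, iii, iv, v, vii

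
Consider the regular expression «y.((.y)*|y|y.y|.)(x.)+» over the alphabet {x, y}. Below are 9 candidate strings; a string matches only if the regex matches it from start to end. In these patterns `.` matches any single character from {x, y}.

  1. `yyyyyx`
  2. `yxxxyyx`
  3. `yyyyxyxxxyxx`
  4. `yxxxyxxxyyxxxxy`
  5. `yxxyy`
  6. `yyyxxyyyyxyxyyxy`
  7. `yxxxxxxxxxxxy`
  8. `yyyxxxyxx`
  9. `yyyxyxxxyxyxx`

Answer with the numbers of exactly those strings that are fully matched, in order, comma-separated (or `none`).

3, 7, 8, 9

1 → no match
2 → no match
3 → match
4 → no match
5 → no match
6 → no match
7 → match
8 → match
9 → match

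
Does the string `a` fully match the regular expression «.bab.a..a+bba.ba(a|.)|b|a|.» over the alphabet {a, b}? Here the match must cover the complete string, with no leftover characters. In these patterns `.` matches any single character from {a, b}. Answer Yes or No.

Yes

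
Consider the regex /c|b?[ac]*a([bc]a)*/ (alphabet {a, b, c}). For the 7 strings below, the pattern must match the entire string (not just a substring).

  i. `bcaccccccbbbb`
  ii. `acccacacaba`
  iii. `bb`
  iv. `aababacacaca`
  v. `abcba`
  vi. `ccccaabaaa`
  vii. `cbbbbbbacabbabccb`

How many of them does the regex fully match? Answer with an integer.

2

i → no match
ii → match
iii → no match
iv → match
v → no match
vi → no match
vii → no match
Total matched: 2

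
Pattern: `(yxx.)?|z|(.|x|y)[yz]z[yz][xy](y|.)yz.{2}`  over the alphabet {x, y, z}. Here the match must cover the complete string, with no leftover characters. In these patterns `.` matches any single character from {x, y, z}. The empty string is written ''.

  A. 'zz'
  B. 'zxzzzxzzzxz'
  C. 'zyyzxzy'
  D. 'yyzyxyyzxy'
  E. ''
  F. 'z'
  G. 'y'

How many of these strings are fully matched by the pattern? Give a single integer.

A. 'zz' → no match
B. 'zxzzzxzzzxz' → no match
C. 'zyyzxzy' → no match
D. 'yyzyxyyzxy' → match
E. '' → match
F. 'z' → match
G. 'y' → no match
Total matched: 3

3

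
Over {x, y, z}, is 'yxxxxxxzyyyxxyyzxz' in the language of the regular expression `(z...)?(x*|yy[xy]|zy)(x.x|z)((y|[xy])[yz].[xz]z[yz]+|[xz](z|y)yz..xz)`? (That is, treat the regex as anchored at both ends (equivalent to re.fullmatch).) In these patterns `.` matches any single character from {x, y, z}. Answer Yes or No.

No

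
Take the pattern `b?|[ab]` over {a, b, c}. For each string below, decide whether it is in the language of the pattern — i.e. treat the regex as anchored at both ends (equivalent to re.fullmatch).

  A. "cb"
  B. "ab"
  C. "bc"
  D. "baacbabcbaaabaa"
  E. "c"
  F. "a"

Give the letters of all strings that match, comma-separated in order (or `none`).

F

A → no match
B → no match
C → no match
D → no match
E → no match
F → match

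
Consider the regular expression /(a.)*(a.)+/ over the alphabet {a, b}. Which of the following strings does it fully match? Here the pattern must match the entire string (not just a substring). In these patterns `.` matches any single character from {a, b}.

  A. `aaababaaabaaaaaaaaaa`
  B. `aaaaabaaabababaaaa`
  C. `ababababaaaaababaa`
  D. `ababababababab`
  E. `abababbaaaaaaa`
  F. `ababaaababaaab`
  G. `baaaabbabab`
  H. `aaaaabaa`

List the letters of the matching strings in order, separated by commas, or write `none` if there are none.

A → match
B → match
C → match
D → match
E → no match
F → match
G → no match
H → match

A, B, C, D, F, H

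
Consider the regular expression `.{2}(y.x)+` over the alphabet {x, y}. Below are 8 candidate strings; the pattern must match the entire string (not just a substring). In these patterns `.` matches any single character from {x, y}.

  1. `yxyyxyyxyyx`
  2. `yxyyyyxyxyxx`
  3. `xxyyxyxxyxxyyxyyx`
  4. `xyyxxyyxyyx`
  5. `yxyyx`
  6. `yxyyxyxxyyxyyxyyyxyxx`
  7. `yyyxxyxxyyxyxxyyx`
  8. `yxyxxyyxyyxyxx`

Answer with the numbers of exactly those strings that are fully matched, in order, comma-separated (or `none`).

1. `yxyyxyyxyyx` → match
2. `yxyyyyxyxyxx` → no match
3 → match
4. `xyyxxyyxyyx` → match
5. `yxyyx` → match
6 → no match
7 → match
8 → match

1, 3, 4, 5, 7, 8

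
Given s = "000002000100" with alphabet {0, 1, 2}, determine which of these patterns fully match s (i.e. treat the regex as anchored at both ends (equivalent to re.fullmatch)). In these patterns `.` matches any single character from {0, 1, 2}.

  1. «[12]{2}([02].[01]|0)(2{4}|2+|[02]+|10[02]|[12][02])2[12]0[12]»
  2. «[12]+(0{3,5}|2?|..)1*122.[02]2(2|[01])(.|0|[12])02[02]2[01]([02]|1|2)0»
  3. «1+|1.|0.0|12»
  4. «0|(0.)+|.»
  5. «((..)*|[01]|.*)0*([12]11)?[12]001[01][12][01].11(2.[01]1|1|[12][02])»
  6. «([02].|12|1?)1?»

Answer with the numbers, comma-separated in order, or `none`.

1 → no match
2 → no match
3 → no match
4 → match
5 → no match
6 → no match

4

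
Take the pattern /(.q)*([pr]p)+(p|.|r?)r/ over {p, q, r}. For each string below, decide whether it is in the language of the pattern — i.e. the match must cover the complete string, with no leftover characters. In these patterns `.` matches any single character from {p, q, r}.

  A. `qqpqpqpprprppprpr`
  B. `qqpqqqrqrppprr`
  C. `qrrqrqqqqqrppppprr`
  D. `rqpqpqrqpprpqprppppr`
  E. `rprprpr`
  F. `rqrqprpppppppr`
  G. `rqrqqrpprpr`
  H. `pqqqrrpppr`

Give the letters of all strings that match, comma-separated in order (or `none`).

A, B, E

A → match
B → match
C → no match
D → no match
E → match
F → no match
G → no match
H → no match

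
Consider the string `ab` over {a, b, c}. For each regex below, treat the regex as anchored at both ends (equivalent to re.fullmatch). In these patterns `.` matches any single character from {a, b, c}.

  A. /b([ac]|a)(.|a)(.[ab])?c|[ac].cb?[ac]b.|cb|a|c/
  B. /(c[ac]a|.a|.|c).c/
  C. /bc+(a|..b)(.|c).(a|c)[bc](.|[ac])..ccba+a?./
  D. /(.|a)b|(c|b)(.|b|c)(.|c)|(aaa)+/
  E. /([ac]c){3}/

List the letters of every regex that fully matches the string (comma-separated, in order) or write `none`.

A → no match
B → no match — must end with `c`
C → no match — must start with `bc`
D → match
E → no match — must end with `c`

D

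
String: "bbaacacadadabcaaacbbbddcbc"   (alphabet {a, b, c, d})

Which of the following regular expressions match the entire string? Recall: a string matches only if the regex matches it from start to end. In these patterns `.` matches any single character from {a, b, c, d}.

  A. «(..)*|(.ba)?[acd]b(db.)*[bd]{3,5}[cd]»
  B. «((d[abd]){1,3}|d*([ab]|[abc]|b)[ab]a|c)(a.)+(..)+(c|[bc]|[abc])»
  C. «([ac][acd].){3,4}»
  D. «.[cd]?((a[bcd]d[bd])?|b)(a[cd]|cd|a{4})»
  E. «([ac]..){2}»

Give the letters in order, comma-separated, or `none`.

A, B

A → match
B → match
C → no match
D → no match
E → no match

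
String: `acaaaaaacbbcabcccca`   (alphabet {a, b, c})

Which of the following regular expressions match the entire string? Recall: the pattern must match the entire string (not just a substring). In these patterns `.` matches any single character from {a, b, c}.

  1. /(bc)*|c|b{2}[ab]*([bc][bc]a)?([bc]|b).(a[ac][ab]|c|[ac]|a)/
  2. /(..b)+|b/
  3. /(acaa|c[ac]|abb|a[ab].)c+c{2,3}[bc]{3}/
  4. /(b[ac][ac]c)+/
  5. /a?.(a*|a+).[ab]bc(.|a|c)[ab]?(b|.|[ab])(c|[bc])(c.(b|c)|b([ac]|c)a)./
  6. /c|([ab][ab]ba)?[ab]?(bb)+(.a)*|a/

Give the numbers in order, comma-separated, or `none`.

5

1 → no match
2 → no match — must end with `b`
3 → no match
4 → no match — must start with `b`
5 → match
6 → no match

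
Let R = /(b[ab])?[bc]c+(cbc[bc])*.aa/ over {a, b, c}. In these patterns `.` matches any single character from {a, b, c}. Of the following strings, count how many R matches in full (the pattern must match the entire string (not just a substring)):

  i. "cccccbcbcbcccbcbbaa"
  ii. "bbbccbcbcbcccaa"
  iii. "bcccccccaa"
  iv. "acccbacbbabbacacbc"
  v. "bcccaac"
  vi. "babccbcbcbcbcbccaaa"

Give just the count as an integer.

4

i → match
ii → match
iii → match
iv → no match — must end with "aa"
v → no match — must end with "aa"
vi → match
Total matched: 4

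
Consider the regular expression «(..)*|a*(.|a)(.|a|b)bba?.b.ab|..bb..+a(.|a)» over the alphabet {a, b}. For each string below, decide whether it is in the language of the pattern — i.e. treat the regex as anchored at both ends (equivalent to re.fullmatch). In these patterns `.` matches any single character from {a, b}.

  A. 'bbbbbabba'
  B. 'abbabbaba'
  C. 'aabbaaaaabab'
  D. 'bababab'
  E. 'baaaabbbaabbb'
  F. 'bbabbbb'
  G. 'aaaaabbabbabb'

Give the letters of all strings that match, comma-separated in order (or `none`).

C

A → no match
B → no match
C → match
D → no match
E → no match
F → no match
G → no match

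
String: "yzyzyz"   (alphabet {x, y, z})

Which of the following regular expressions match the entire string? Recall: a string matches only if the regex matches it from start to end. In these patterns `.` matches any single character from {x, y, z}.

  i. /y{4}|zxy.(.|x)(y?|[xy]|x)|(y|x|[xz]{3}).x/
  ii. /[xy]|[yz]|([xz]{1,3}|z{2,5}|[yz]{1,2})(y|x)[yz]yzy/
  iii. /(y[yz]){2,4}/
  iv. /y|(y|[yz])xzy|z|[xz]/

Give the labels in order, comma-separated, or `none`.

i → no match
ii → no match
iii → match
iv → no match

iii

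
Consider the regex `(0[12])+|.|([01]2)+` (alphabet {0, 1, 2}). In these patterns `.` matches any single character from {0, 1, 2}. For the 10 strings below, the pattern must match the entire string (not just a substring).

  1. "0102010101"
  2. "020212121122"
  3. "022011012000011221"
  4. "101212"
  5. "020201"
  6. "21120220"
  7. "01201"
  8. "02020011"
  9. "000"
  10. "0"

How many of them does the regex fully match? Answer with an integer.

1 → match
2 → no match
3 → no match
4 → no match
5 → match
6 → no match
7 → no match
8 → no match
9 → no match
10 → match
Total matched: 3

3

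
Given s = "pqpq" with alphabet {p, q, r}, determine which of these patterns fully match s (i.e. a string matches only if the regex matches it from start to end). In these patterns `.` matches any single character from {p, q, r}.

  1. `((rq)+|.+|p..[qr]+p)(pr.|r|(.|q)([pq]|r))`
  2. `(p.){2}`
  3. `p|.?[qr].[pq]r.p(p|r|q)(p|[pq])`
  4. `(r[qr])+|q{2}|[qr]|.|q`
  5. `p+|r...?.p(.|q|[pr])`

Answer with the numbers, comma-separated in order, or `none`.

1, 2

1 → match
2 → match
3 → no match
4 → no match
5 → no match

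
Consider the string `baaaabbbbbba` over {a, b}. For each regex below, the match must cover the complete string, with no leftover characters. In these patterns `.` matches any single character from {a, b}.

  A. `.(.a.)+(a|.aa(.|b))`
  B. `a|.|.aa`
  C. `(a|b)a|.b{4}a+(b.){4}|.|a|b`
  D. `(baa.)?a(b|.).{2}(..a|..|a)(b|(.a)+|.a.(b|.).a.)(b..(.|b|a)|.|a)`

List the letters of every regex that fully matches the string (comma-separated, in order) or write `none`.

D

A → no match
B → no match
C → no match
D → match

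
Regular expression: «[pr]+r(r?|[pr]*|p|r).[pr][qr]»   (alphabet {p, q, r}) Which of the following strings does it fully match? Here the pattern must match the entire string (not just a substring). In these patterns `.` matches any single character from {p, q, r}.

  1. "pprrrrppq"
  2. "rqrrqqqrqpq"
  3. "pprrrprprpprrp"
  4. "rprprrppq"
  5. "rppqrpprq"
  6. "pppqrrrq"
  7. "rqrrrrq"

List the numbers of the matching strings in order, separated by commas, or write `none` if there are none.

1. "pprrrrppq" → match
2. "rqrrqqqrqpq" → no match
3 → no match
4. "rprprrppq" → match
5. "rppqrpprq" → no match
6. "pppqrrrq" → no match
7. "rqrrrrq" → no match

1, 4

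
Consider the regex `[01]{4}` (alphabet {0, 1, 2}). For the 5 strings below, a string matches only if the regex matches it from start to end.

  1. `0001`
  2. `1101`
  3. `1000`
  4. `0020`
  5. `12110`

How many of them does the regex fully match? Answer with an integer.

1 → match
2 → match
3 → match
4 → no match
5 → no match
Total matched: 3

3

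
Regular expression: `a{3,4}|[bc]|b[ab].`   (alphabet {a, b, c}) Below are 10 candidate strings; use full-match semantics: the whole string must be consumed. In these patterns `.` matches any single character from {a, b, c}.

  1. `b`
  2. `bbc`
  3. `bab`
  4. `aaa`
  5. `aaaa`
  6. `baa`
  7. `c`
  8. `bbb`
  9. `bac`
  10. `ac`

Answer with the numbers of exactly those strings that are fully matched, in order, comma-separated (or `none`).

1 → match
2 → match
3 → match
4 → match
5 → match
6 → match
7 → match
8 → match
9 → match
10 → no match

1, 2, 3, 4, 5, 6, 7, 8, 9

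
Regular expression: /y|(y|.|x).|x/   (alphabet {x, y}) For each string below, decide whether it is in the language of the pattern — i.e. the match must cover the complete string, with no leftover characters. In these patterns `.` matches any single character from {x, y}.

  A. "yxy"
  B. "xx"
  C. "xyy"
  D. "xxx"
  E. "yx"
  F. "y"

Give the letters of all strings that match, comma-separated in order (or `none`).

A → no match
B → match
C → no match
D → no match
E → match
F → match

B, E, F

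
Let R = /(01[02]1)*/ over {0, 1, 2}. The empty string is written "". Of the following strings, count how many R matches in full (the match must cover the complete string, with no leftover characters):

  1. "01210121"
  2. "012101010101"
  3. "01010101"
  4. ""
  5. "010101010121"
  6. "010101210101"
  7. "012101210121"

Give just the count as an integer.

7

1 → match
2 → match
3 → match
4 → match
5 → match
6 → match
7 → match
Total matched: 7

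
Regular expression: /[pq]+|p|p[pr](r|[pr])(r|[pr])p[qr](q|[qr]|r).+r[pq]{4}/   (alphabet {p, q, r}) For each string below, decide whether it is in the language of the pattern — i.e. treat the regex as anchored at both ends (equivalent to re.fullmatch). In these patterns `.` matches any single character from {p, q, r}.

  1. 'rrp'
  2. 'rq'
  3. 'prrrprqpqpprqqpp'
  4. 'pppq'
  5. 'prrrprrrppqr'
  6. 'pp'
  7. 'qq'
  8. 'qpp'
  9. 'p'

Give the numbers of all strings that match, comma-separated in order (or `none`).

1. 'rrp' → no match
2. 'rq' → no match
3 → match
4. 'pppq' → match
5. 'prrrprrrppqr' → no match
6. 'pp' → match
7. 'qq' → match
8. 'qpp' → match
9. 'p' → match

3, 4, 6, 7, 8, 9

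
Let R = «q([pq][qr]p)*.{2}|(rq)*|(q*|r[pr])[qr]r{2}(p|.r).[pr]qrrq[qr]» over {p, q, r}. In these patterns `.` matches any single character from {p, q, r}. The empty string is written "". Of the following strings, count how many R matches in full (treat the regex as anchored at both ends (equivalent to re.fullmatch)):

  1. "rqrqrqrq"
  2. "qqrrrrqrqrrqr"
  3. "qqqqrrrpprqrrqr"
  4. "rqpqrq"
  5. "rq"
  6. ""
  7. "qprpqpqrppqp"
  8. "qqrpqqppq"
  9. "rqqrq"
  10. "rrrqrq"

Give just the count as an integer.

6

1 → match
2 → match
3 → match
4 → no match
5 → match
6 → match
7 → no match
8 → match
9 → no match
10 → no match
Total matched: 6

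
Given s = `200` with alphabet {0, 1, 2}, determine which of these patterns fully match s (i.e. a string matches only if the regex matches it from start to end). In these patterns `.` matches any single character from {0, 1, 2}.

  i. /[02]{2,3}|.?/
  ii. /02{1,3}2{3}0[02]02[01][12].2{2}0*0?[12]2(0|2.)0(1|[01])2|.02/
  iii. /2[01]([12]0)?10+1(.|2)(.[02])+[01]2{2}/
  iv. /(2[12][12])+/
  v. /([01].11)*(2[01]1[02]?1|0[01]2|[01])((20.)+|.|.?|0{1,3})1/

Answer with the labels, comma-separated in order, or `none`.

i → match
ii → no match
iii → no match — must end with `2`
iv → no match
v → no match — must end with `1`

i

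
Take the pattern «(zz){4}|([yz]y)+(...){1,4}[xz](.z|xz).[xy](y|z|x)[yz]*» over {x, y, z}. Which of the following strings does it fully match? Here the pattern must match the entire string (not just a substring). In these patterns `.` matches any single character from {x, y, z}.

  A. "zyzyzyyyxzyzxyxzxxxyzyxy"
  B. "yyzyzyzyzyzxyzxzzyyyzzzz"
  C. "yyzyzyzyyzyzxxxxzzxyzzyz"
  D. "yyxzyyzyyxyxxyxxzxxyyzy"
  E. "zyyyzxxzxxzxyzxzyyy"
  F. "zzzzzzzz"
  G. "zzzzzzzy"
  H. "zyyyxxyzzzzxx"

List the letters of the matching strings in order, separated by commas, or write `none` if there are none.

A, B, C, D, E, F, H

A → match
B → match
C → match
D → match
E → match
F. "zzzzzzzz" → match
G. "zzzzzzzy" → no match
H → match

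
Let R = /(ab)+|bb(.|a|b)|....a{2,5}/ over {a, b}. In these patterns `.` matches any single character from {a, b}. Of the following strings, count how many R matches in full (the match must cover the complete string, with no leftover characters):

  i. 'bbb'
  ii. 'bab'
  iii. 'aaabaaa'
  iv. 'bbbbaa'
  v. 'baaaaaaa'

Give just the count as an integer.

4

i. 'bbb' → match
ii. 'bab' → no match
iii. 'aaabaaa' → match
iv. 'bbbbaa' → match
v. 'baaaaaaa' → match
Total matched: 4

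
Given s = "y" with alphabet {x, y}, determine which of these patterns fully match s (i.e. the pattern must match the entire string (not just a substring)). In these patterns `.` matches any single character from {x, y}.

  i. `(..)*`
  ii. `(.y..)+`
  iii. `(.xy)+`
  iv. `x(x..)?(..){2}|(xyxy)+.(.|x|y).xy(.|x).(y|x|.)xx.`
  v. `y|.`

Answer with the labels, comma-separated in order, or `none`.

v

i → no match
ii → no match
iii → no match — must end with "xy"
iv → no match
v → match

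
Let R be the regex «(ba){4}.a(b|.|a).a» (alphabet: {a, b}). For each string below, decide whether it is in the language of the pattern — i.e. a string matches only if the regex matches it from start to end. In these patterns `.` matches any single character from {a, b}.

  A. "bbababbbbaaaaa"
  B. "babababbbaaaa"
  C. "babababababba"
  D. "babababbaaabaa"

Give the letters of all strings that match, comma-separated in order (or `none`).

C

A → no match — must start with "ba"
B → no match
C → match
D → no match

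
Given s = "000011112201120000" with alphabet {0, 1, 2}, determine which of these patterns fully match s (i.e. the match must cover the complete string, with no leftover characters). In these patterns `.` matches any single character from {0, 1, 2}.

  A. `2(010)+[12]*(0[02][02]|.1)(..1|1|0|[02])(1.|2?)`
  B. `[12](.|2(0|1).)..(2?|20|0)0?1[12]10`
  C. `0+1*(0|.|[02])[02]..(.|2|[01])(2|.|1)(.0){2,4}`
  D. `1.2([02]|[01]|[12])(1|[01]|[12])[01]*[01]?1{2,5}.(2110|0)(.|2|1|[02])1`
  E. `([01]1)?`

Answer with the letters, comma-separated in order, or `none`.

C

A → no match — must start with "2010"
B → no match — must end with "10"
C → match
D → no match — must start with "1"
E → no match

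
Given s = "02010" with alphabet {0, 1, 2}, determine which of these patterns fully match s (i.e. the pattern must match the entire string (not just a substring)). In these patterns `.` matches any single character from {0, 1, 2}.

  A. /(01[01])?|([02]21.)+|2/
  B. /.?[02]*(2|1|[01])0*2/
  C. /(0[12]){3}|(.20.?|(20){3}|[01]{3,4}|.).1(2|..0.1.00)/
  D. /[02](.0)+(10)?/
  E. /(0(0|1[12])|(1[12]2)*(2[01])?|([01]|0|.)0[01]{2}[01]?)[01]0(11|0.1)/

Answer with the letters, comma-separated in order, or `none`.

A → no match
B → no match — must end with "2"
C → no match
D → match
E → no match

D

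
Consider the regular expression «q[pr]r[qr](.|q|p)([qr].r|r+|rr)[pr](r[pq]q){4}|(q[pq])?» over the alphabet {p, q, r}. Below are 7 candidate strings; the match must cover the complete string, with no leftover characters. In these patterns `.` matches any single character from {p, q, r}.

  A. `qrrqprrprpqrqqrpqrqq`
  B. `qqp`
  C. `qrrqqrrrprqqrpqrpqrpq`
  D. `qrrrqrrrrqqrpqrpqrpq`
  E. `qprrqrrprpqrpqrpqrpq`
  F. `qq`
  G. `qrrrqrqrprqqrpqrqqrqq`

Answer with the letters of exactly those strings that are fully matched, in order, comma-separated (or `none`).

A, C, D, E, F, G

A → match
B → no match
C → match
D → match
E → match
F → match
G → match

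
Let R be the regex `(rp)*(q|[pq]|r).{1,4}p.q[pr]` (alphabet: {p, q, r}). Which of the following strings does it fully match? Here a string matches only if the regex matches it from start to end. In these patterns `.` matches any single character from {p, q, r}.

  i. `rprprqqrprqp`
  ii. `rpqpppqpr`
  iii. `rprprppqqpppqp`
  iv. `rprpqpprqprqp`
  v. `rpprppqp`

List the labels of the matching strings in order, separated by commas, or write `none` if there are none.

i, iii, iv, v

i → match
ii → no match
iii → match
iv → match
v → match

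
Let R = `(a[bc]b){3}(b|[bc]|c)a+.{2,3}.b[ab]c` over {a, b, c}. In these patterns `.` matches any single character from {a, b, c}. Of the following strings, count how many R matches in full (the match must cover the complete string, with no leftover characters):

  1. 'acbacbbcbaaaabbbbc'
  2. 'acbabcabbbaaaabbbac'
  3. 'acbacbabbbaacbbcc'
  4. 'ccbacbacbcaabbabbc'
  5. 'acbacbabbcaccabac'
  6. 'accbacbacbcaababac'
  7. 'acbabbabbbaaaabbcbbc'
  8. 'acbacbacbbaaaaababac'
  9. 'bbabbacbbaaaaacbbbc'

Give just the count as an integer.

1 → no match
2 → no match
3 → no match
4 → no match — must start with 'a'
5 → match
6 → no match
7 → match
8 → match
9 → no match — must start with 'a'
Total matched: 3

3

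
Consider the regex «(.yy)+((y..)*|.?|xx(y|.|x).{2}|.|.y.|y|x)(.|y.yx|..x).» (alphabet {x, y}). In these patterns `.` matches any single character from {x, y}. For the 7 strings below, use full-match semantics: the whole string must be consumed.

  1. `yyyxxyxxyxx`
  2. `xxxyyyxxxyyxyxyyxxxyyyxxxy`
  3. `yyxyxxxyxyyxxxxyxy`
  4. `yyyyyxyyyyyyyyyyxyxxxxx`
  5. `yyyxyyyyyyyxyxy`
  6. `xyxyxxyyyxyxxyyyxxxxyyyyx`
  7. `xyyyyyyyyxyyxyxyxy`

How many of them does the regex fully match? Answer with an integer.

1 → no match
2 → no match
3 → no match
4 → no match
5 → match
6 → no match
7 → match
Total matched: 2

2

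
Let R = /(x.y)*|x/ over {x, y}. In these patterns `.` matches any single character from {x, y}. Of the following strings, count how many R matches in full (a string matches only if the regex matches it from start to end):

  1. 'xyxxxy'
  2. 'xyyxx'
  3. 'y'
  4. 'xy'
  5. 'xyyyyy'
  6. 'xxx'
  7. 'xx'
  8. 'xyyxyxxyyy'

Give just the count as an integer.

0

1 → no match
2 → no match
3 → no match
4 → no match
5 → no match
6 → no match
7 → no match
8 → no match
Total matched: 0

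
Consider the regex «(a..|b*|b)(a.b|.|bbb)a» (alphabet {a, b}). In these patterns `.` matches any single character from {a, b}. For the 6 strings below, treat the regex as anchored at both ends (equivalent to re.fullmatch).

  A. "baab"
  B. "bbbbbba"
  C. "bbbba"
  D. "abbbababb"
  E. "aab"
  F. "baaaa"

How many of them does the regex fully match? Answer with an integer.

A → no match — must end with "a"
B → match
C → match
D → no match — must end with "a"
E → no match — must end with "a"
F → no match
Total matched: 2

2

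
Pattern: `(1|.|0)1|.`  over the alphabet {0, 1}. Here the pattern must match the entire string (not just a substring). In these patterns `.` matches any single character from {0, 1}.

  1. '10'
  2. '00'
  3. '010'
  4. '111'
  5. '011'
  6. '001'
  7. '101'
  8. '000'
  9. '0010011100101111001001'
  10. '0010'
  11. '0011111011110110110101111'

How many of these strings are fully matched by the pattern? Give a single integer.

1. '10' → no match
2. '00' → no match
3. '010' → no match
4. '111' → no match
5. '011' → no match
6. '001' → no match
7. '101' → no match
8. '000' → no match
9 → no match
10. '0010' → no match
11 → no match
Total matched: 0

0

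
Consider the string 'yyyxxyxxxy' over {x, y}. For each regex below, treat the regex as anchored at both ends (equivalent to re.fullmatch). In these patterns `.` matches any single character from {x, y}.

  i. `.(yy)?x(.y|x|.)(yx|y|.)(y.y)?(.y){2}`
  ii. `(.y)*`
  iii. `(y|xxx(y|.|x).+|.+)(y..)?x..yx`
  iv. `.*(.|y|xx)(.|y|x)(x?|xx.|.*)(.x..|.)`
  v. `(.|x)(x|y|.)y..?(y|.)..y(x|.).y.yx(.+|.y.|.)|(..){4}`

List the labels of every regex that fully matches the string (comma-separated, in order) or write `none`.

i → no match
ii → no match
iii → no match — must end with 'yx'
iv → match
v → no match

iv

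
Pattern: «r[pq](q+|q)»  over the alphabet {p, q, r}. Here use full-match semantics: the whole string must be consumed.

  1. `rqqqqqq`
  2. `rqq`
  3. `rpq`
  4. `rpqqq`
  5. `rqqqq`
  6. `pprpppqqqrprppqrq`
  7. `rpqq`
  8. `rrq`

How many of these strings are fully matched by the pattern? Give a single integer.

1 → match
2 → match
3 → match
4 → match
5 → match
6 → no match — must start with `r`
7 → match
8 → no match
Total matched: 6

6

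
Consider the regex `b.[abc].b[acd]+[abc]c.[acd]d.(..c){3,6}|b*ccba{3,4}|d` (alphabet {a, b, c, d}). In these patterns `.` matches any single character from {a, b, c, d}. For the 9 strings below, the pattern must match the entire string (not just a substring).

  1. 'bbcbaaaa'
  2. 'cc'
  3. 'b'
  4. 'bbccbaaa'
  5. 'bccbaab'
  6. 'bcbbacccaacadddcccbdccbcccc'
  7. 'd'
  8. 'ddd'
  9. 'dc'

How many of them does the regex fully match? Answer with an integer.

1 → no match
2 → no match
3 → no match
4 → match
5 → no match
6 → no match
7 → match
8 → no match
9 → no match
Total matched: 2

2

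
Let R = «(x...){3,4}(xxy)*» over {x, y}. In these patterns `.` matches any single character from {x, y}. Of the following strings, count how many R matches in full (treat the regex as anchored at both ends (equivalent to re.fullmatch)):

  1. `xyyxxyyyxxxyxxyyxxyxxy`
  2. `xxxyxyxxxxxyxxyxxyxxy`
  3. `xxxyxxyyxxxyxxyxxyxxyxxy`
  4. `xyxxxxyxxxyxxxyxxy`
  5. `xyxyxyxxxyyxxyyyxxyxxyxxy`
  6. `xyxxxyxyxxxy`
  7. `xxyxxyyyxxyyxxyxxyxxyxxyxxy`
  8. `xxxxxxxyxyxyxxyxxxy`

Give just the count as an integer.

1 → match
2 → match
3 → match
4 → match
5 → match
6 → match
7 → match
8 → match
Total matched: 8

8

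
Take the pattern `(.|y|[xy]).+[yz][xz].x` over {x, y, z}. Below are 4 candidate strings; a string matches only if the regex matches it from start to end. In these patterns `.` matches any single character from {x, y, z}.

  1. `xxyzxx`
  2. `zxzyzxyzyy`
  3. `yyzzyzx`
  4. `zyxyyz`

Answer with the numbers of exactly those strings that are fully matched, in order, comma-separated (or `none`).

1

1 → match
2 → no match — must end with `x`
3 → no match
4 → no match — must end with `x`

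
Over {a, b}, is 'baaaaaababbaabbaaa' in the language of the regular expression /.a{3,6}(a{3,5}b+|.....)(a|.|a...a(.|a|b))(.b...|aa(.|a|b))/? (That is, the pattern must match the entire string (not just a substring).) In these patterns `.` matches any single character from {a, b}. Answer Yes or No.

Yes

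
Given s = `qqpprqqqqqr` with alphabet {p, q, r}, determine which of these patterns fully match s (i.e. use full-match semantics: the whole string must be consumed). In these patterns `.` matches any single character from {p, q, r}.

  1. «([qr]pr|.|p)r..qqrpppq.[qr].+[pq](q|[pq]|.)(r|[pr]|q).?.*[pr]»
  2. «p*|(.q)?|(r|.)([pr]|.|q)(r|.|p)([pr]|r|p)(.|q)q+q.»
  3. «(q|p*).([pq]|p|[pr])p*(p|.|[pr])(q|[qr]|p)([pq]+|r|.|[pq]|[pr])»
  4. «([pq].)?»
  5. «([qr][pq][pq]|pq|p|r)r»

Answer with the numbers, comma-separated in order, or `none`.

1 → no match
2 → match
3 → no match
4 → no match
5 → no match

2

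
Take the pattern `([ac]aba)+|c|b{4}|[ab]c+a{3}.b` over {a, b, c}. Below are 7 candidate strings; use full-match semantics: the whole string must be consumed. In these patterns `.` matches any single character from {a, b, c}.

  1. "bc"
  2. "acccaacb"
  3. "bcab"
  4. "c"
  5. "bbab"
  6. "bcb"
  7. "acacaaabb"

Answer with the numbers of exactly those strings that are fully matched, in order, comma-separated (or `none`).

4

1 → no match
2 → no match
3 → no match
4 → match
5 → no match
6 → no match
7 → no match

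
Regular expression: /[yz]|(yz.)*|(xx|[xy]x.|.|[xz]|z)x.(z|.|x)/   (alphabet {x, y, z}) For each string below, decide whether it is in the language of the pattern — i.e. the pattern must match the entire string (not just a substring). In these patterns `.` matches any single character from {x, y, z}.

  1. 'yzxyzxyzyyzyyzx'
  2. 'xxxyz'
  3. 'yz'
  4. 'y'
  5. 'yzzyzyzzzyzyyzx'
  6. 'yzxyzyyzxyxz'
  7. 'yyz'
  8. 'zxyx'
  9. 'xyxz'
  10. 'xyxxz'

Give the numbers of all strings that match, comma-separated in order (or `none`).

1 → match
2. 'xxxyz' → match
3. 'yz' → no match
4. 'y' → match
5 → no match
6. 'yzxyzyyzxyxz' → no match
7. 'yyz' → no match
8. 'zxyx' → match
9. 'xyxz' → no match
10. 'xyxxz' → no match

1, 2, 4, 8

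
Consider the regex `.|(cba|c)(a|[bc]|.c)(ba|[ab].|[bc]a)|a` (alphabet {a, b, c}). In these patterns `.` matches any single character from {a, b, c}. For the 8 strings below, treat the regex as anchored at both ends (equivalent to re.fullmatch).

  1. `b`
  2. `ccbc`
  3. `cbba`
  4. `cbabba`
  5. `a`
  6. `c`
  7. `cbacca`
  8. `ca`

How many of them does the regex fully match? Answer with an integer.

7

1 → match
2 → match
3 → match
4 → match
5 → match
6 → match
7 → match
8 → no match
Total matched: 7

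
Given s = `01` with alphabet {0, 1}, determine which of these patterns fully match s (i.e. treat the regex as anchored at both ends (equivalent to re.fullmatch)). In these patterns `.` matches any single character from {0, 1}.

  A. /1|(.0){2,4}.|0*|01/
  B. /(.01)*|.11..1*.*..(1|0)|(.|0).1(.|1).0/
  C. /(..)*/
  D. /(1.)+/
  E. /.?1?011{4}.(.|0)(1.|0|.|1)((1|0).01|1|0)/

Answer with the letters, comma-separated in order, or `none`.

A, C

A → match
B → no match
C → match
D → no match — must start with `1`
E → no match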